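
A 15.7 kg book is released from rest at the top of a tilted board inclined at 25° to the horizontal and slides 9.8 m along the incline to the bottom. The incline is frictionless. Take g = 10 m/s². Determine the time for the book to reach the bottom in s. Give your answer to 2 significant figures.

The weight component along the incline is mg sin 25° = 66.351 N and the normal force is N = mg cos 25° = 142.290 N.
With no friction, a = g sin 25° = 4.2262 m/s².
Starting from rest, L = ½at², so t = √(2L/a) = √(2 × 9.8 / 4.2262) = 2.1535 s.

2.2 s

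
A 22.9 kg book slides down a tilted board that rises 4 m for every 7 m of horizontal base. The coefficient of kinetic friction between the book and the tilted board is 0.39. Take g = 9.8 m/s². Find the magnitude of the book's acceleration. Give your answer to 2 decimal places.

Resolving the weight along the incline: the component pulling the book down the slope is mg sin 29.74° = 22.9 × 9.8 × 0.4961 = 111.335 N, and the normal force is N = mg cos 29.74° = 22.9 × 9.8 × 0.8682 = 194.841 N.
Kinetic friction acts up the slope with magnitude f = μN = 0.39 × 194.841 = 75.988 N.
Net force along the incline is 111.335 − 75.988 = 35.347 N, so a = 35.347 / 22.9 = 1.5435 m/s².

1.54 m/s²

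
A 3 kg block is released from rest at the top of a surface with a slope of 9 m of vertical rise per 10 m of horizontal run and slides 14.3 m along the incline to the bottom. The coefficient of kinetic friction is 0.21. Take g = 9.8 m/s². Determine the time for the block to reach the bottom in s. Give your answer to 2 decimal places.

2.39 s

The weight component along the incline is mg sin 41.99° = 19.668 N and the normal force is N = mg cos 41.99° = 21.853 N.
Friction up the slope is f = μN = 0.21 × 21.853 = 4.589 N, so the net downslope force is 19.668 − 4.589 = 15.079 N and a = 15.079 / 3 = 5.0263 m/s².
Starting from rest, L = ½at², so t = √(2L/a) = √(2 × 14.3 / 5.0263) = 2.3854 s.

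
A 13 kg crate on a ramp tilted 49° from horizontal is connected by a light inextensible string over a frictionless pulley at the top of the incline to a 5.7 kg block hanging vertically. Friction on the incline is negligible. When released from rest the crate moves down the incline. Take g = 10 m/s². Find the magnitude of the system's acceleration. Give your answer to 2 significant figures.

2.2 m/s²

For the crate on the incline: the weight component along the slope is m₁g sin 49° = 13 × 10 × 0.7547 = 98.111 N and the normal force is N = m₁g cos 49° = 85.288 N.
Newton's second law for the crate (down-slope positive): 98.111 − T = 13 a. For the hanging block (upward positive): T − 5.7 × 10 = 5.7 a.
Adding the two equations eliminates T: 41.111 = 18.7 a, so a = 2.1984 m/s².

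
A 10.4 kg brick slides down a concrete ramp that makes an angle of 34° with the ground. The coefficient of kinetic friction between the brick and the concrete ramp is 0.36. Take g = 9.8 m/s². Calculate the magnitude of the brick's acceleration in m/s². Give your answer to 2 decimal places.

Resolving the weight along the incline: the component pulling the brick down the slope is mg sin 34° = 10.4 × 9.8 × 0.5592 = 56.994 N, and the normal force is N = mg cos 34° = 10.4 × 9.8 × 0.8290 = 84.492 N.
Kinetic friction acts up the slope with magnitude f = μN = 0.36 × 84.492 = 30.417 N.
Net force along the incline is 56.994 − 30.417 = 26.577 N, so a = 26.577 / 10.4 = 2.5555 m/s².

2.56 m/s²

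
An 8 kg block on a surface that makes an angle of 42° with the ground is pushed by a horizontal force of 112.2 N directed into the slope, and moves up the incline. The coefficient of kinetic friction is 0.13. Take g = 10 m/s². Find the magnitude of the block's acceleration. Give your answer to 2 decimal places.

The horizontal push has components F cos 42° = 112.2 × 0.7431 = 83.376 N up the incline and F sin 42° = 112.2 × 0.6691 = 75.073 N pressing into the surface.
The normal force is therefore N = mg cos 42° + F sin 42° = 59.448 + 75.073 = 134.521 N, and kinetic friction down the slope is μN = 0.13 × 134.521 = 17.488 N.
Along the incline: F cos 42° − mg sin 42° − μN = ma, so 83.376 − 53.528 − 17.488 = 8 a, giving a = 1.5450 m/s².

1.55 m/s²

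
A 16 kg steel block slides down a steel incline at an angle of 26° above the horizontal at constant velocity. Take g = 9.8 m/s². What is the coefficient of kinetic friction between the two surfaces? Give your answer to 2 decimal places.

0.49

At constant velocity the net force along the incline is zero: mg sin 26° = μ mg cos 26°.
So μ = tan 26° = 0.4384 / 0.8988 = 0.4878.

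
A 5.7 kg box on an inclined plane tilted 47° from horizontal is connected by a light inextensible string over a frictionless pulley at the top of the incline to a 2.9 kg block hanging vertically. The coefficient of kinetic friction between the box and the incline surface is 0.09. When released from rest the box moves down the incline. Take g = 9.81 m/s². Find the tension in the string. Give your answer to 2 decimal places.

For the box on the incline: the weight component along the slope is m₁g sin 47° = 5.7 × 9.81 × 0.7314 = 40.898 N and the normal force is N = m₁g cos 47° = 38.135 N.
Kinetic friction opposes the box's motion down the incline: f = μN = 0.09 × 38.135 = 3.432 N acting up the slope.
Newton's second law for the box (down-slope positive): 40.898 − 3.432 − T = 5.7 a. For the hanging block (upward positive): T − 2.9 × 9.81 = 2.9 a.
Adding the two equations eliminates T: 9.017 = 8.6 a, so a = 1.0485 m/s².
Then from the hanging block's equation, T = 2.9 × (9.81 + 1.0485) = 31.490 N.

31.49 N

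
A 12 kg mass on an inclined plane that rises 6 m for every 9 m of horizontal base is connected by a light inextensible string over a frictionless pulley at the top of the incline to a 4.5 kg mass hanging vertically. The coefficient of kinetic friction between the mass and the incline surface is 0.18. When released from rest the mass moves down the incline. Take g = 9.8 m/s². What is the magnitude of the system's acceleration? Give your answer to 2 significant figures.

0.21 m/s²

For the mass on the incline: the weight component along the slope is m₁g sin 33.69° = 12 × 9.8 × 0.5547 = 65.233 N and the normal force is N = m₁g cos 33.69° = 97.849 N.
Kinetic friction opposes the mass's motion down the incline: f = μN = 0.18 × 97.849 = 17.613 N acting up the slope.
Newton's second law for the mass (down-slope positive): 65.233 − 17.613 − T = 12 a. For the hanging mass (upward positive): T − 4.5 × 9.8 = 4.5 a.
Adding the two equations eliminates T: 3.520 = 16.5 a, so a = 0.2133 m/s².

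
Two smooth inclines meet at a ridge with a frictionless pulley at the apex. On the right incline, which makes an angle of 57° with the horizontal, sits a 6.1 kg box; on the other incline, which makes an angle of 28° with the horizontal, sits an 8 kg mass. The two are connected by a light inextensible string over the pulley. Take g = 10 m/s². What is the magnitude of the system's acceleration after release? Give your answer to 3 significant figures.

0.965 m/s²

Resolve each weight along its own incline: the 6.1 kg mass has component 6.1 × 10 × sin 57° = 51.159 N down its slope, and the 8 kg mass has 8 × 10 × sin 28° = 37.558 N down its slope.
The 6.1 kg side's 51.159 N exceeds the other side's 37.558 N, so that mass slides down and the 8 kg mass slides up. Taking that direction as positive, Newton's second law for the whole system gives 51.159 − 37.558 = (6.1 + 8) a, so a = 13.601 / 14.1 = 0.9646 m/s².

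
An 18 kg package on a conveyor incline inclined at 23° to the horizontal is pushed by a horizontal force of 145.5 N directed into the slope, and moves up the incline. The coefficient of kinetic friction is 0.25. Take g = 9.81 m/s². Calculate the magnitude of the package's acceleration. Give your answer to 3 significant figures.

The horizontal push has components F cos 23° = 145.5 × 0.9205 = 133.933 N up the incline and F sin 23° = 145.5 × 0.3907 = 56.847 N pressing into the surface.
The normal force is therefore N = mg cos 23° + F sin 23° = 162.542 + 56.847 = 219.389 N, and kinetic friction down the slope is μN = 0.25 × 219.389 = 54.847 N.
Along the incline: F cos 23° − mg sin 23° − μN = ma, so 133.933 − 68.990 − 54.847 = 18 a, giving a = 0.5609 m/s².

0.561 m/s²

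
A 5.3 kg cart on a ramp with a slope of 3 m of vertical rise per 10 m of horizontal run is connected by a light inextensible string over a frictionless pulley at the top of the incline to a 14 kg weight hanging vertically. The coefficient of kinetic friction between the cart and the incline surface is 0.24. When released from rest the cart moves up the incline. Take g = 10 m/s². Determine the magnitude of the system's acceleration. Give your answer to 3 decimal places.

5.834 m/s²

For the cart on the incline: the weight component along the slope is m₁g sin 16.70° = 5.3 × 10 × 0.2873 = 15.227 N and the normal force is N = m₁g cos 16.70° = 50.765 N.
Kinetic friction opposes the cart's motion up the incline: f = μN = 0.24 × 50.765 = 12.184 N acting down the slope.
Newton's second law for the cart (up-slope positive): T − 15.227 − 12.184 = 5.3 a. For the hanging weight (downward positive): 14 × 10 − T = 14 a.
Adding the two equations eliminates T: 112.589 = 19.3 a, so a = 5.8336 m/s².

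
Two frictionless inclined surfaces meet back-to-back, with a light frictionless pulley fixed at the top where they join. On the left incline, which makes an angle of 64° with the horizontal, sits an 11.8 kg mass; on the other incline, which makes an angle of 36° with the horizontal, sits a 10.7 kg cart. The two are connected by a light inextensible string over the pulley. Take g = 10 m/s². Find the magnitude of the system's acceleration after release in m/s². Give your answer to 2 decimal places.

1.92 m/s²

Resolve each weight along its own incline: the 11.8 kg mass has component 11.8 × 10 × sin 64° = 106.058 N down its slope, and the 10.7 kg mass has 10.7 × 10 × sin 36° = 62.893 N down its slope.
The 11.8 kg side's 106.058 N exceeds the other side's 62.893 N, so that mass slides down and the 10.7 kg mass slides up. Taking that direction as positive, Newton's second law for the whole system gives 106.058 − 62.893 = (11.8 + 10.7) a, so a = 43.165 / 22.5 = 1.9184 m/s².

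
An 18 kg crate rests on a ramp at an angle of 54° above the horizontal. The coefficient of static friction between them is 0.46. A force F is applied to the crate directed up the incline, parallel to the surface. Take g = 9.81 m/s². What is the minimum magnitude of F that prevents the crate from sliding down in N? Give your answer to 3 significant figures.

95.1 N

The normal force is N = mg cos 54° = 103.791 N. With F at its minimum the crate is on the verge of sliding down, so static friction is at its maximum μ_s N = 0.46 × 103.791 = 47.744 N and acts up the slope.
Equilibrium along the incline: F + μ_s N = mg sin 54°, so F = 142.856 − 47.744 = 95.112 N.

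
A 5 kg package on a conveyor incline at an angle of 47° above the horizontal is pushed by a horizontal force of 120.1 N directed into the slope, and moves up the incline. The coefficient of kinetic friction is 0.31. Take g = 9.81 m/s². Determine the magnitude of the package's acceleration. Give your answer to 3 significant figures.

The horizontal push has components F cos 47° = 120.1 × 0.6820 = 81.908 N up the incline and F sin 47° = 120.1 × 0.7314 = 87.841 N pressing into the surface.
The normal force is therefore N = mg cos 47° + F sin 47° = 33.452 + 87.841 = 121.293 N, and kinetic friction down the slope is μN = 0.31 × 121.293 = 37.601 N.
Along the incline: F cos 47° − mg sin 47° − μN = ma, so 81.908 − 35.875 − 37.601 = 5 a, giving a = 1.6864 m/s².

1.69 m/s²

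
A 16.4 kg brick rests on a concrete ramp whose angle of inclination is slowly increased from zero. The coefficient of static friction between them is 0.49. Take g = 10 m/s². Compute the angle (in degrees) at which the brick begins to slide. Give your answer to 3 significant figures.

At the threshold of sliding, static friction is at its maximum μ_s N and exactly balances the weight component along the incline: mg sin θ = μ_s mg cos θ.
Hence tan θ = μ_s = 0.49, so θ = arctan(0.49) = 26.1049°.

26.1°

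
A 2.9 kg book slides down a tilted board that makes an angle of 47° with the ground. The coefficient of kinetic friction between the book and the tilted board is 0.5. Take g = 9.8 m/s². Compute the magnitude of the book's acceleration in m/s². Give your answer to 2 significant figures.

Resolving the weight along the incline: the component pulling the book down the slope is mg sin 47° = 2.9 × 9.8 × 0.7314 = 20.786 N, and the normal force is N = mg cos 47° = 2.9 × 9.8 × 0.6820 = 19.382 N.
Kinetic friction acts up the slope with magnitude f = μN = 0.5 × 19.382 = 9.691 N.
Net force along the incline is 20.786 − 9.691 = 11.095 N, so a = 11.095 / 2.9 = 3.8259 m/s².

3.8 m/s²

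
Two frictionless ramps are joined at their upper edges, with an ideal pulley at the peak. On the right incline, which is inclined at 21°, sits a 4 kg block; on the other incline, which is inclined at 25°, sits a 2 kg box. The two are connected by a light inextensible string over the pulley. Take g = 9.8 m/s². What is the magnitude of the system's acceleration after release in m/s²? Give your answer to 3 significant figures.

Resolve each weight along its own incline: the 4 kg mass has component 4 × 9.8 × sin 21° = 14.048 N down its slope, and the 2 kg mass has 2 × 9.8 × sin 25° = 8.283 N down its slope.
The 4 kg side's 14.048 N exceeds the other side's 8.283 N, so that mass slides down and the 2 kg mass slides up. Taking that direction as positive, Newton's second law for the whole system gives 14.048 − 8.283 = (4 + 2) a, so a = 5.765 / 6 = 0.9608 m/s².

0.961 m/s²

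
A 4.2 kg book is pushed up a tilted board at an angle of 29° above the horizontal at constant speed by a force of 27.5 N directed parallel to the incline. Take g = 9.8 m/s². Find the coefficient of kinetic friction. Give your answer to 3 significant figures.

At constant speed ΣF = 0 along the incline. The applied 27.5 N acts up the slope; the weight component mg sin 29° = 19.955 N and kinetic friction μN both act down the slope.
So 27.5 = 19.955 + μ × 35.999, giving μ = (27.5 − 19.955) / 35.999 = 0.2096.

0.210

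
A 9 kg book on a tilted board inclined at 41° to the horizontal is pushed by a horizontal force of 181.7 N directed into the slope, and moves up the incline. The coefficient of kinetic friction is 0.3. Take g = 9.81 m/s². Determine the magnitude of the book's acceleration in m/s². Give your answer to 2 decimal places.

2.61 m/s²

The horizontal push has components F cos 41° = 181.7 × 0.7547 = 137.129 N up the incline and F sin 41° = 181.7 × 0.6561 = 119.213 N pressing into the surface.
The normal force is therefore N = mg cos 41° + F sin 41° = 66.632 + 119.213 = 185.845 N, and kinetic friction down the slope is μN = 0.3 × 185.845 = 55.753 N.
Along the incline: F cos 41° − mg sin 41° − μN = ma, so 137.129 − 57.927 − 55.753 = 9 a, giving a = 2.6054 m/s².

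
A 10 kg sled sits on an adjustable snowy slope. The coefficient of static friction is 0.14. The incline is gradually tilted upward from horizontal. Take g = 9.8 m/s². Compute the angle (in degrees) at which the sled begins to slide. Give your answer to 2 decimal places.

7.97°

At the threshold of sliding, static friction is at its maximum μ_s N and exactly balances the weight component along the incline: mg sin θ = μ_s mg cos θ.
Hence tan θ = μ_s = 0.14, so θ = arctan(0.14) = 7.9696°.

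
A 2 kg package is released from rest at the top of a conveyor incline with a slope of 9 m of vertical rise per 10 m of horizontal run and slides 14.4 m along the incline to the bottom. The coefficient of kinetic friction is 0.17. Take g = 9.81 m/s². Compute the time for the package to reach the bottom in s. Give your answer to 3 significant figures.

2.33 s

The weight component along the incline is mg sin 41.99° = 13.125 N and the normal force is N = mg cos 41.99° = 14.583 N.
Friction up the slope is f = μN = 0.17 × 14.583 = 2.479 N, so the net downslope force is 13.125 − 2.479 = 10.646 N and a = 10.646 / 2 = 5.3230 m/s².
Starting from rest, L = ½at², so t = √(2L/a) = √(2 × 14.4 / 5.3230) = 2.3260 s.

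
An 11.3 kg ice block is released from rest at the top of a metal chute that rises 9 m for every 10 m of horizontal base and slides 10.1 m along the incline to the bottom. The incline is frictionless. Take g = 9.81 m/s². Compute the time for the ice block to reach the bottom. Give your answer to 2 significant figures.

The weight component along the incline is mg sin 41.99° = 74.157 N and the normal force is N = mg cos 41.99° = 82.396 N.
With no friction, a = g sin 41.99° = 6.5625 m/s².
Starting from rest, L = ½at², so t = √(2L/a) = √(2 × 10.1 / 6.5625) = 1.7545 s.

1.8 s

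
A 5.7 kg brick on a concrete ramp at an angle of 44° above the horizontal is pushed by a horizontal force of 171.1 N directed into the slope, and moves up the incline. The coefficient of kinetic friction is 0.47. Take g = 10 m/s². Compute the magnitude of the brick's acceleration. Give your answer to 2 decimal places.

The horizontal push has components F cos 44° = 171.1 × 0.7193 = 123.072 N up the incline and F sin 44° = 171.1 × 0.6947 = 118.863 N pressing into the surface.
The normal force is therefore N = mg cos 44° + F sin 44° = 41.000 + 118.863 = 159.863 N, and kinetic friction down the slope is μN = 0.47 × 159.863 = 75.136 N.
Along the incline: F cos 44° − mg sin 44° − μN = ma, so 123.072 − 39.598 − 75.136 = 5.7 a, giving a = 1.4628 m/s².

1.46 m/s²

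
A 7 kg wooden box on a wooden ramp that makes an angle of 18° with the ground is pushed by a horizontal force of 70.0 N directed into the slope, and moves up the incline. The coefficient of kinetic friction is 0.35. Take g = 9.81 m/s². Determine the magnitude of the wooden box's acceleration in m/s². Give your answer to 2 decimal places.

The horizontal push has components F cos 18° = 70.0 × 0.9511 = 66.577 N up the incline and F sin 18° = 70.0 × 0.3090 = 21.630 N pressing into the surface.
The normal force is therefore N = mg cos 18° + F sin 18° = 65.312 + 21.630 = 86.942 N, and kinetic friction down the slope is μN = 0.35 × 86.942 = 30.430 N.
Along the incline: F cos 18° − mg sin 18° − μN = ma, so 66.577 − 21.219 − 30.430 = 7 a, giving a = 2.1326 m/s².

2.13 m/s²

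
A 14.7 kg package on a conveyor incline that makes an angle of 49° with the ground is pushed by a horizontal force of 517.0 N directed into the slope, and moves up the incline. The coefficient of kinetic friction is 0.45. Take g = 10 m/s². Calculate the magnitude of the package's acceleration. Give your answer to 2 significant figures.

The horizontal push has components F cos 49° = 517.0 × 0.6561 = 339.204 N up the incline and F sin 49° = 517.0 × 0.7547 = 390.180 N pressing into the surface.
The normal force is therefore N = mg cos 49° + F sin 49° = 96.447 + 390.180 = 486.627 N, and kinetic friction down the slope is μN = 0.45 × 486.627 = 218.982 N.
Along the incline: F cos 49° − mg sin 49° − μN = ma, so 339.204 − 110.941 − 218.982 = 14.7 a, giving a = 0.6314 m/s².

0.63 m/s²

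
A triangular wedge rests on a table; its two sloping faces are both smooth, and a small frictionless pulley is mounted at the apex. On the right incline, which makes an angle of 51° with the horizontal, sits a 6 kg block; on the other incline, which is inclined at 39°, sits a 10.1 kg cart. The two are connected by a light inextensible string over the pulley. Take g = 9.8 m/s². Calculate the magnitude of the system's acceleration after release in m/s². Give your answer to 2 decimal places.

Resolve each weight along its own incline: the 6 kg mass has component 6 × 9.8 × sin 51° = 45.696 N down its slope, and the 10.1 kg mass has 10.1 × 9.8 × sin 39° = 62.290 N down its slope.
The 10.1 kg side's 62.290 N exceeds the other side's 45.696 N, so that mass slides down and the 6 kg mass slides up. Taking that direction as positive, Newton's second law for the whole system gives 62.290 − 45.696 = (6 + 10.1) a, so a = 16.594 / 16.1 = 1.0307 m/s².

1.03 m/s²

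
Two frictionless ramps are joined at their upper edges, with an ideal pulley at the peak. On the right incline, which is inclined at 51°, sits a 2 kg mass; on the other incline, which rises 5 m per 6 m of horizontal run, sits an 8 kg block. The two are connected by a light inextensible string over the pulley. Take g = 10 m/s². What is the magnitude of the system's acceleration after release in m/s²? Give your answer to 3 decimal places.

3.567 m/s²

Resolve each weight along its own incline: the 2 kg mass has component 2 × 10 × sin 51° = 15.543 N down its slope, and the 8 kg mass has 8 × 10 × sin 39.81° = 51.215 N down its slope.
The 8 kg side's 51.215 N exceeds the other side's 15.543 N, so that mass slides down and the 2 kg mass slides up. Taking that direction as positive, Newton's second law for the whole system gives 51.215 − 15.543 = (2 + 8) a, so a = 35.672 / 10 = 3.5672 m/s².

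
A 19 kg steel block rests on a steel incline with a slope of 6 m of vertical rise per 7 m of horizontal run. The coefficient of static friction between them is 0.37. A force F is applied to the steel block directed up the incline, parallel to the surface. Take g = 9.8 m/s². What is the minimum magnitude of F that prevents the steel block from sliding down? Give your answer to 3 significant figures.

The normal force is N = mg cos 40.60° = 141.374 N. With F at its minimum the steel block is on the verge of sliding down, so static friction is at its maximum μ_s N = 0.37 × 141.374 = 52.308 N and acts up the slope.
Equilibrium along the incline: F + μ_s N = mg sin 40.60°, so F = 121.177 − 52.308 = 68.869 N.

68.9 N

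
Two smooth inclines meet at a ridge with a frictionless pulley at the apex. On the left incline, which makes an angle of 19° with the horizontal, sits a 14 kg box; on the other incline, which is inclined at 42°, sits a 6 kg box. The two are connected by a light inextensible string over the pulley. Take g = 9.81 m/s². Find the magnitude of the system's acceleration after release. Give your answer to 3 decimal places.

Resolve each weight along its own incline: the 14 kg mass has component 14 × 9.81 × sin 19° = 44.714 N down its slope, and the 6 kg mass has 6 × 9.81 × sin 42° = 39.385 N down its slope.
The 14 kg side's 44.714 N exceeds the other side's 39.385 N, so that mass slides down and the 6 kg mass slides up. Taking that direction as positive, Newton's second law for the whole system gives 44.714 − 39.385 = (14 + 6) a, so a = 5.329 / 20 = 0.2664 m/s².

0.266 m/s²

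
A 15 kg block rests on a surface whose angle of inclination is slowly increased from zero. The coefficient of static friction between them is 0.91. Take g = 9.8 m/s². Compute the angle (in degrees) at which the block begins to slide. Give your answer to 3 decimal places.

42.302°

At the threshold of sliding, static friction is at its maximum μ_s N and exactly balances the weight component along the incline: mg sin θ = μ_s mg cos θ.
Hence tan θ = μ_s = 0.91, so θ = arctan(0.91) = 42.3022°.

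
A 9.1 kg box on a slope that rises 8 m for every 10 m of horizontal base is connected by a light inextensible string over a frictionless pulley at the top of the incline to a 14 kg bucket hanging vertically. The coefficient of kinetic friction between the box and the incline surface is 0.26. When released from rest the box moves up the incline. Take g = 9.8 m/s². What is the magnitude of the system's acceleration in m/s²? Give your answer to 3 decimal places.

For the box on the incline: the weight component along the slope is m₁g sin 38.66° = 9.1 × 9.8 × 0.6247 = 55.711 N and the normal force is N = m₁g cos 38.66° = 69.638 N.
Kinetic friction opposes the box's motion up the incline: f = μN = 0.26 × 69.638 = 18.106 N acting down the slope.
Newton's second law for the box (up-slope positive): T − 55.711 − 18.106 = 9.1 a. For the hanging bucket (downward positive): 14 × 9.8 − T = 14 a.
Adding the two equations eliminates T: 63.383 = 23.1 a, so a = 2.7439 m/s².

2.744 m/s²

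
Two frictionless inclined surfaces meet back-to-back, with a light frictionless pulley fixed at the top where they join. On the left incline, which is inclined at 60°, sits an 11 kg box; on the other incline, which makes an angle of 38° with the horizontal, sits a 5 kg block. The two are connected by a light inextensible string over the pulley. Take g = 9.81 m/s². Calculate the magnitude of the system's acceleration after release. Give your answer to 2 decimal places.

3.95 m/s²

Resolve each weight along its own incline: the 11 kg mass has component 11 × 9.81 × sin 60° = 93.453 N down its slope, and the 5 kg mass has 5 × 9.81 × sin 38° = 30.198 N down its slope.
The 11 kg side's 93.453 N exceeds the other side's 30.198 N, so that mass slides down and the 5 kg mass slides up. Taking that direction as positive, Newton's second law for the whole system gives 93.453 − 30.198 = (11 + 5) a, so a = 63.255 / 16 = 3.9534 m/s².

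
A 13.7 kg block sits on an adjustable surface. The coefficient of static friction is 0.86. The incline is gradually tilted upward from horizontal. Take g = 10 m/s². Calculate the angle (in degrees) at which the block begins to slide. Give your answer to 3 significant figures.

At the threshold of sliding, static friction is at its maximum μ_s N and exactly balances the weight component along the incline: mg sin θ = μ_s mg cos θ.
Hence tan θ = μ_s = 0.86, so θ = arctan(0.86) = 40.6955°.

40.7°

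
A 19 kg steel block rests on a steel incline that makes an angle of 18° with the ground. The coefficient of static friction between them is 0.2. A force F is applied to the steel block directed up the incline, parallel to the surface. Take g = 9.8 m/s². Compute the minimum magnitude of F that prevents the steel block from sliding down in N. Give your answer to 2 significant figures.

The normal force is N = mg cos 18° = 177.087 N. With F at its minimum the steel block is on the verge of sliding down, so static friction is at its maximum μ_s N = 0.2 × 177.087 = 35.417 N and acts up the slope.
Equilibrium along the incline: F + μ_s N = mg sin 18°, so F = 57.539 − 35.417 = 22.122 N.

22 N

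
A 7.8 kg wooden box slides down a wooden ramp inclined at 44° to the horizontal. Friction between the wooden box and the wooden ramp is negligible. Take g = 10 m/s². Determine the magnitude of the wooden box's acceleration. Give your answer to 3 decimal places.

6.947 m/s²

Resolving the weight along the incline: the component pulling the wooden box down the slope is mg sin 44° = 7.8 × 10 × 0.6947 = 54.187 N, and the normal force is N = mg cos 44° = 7.8 × 10 × 0.7193 = 56.105 N.
With no friction the net force along the incline is 54.187 N, so a = g sin 44° = 54.187 / 7.8 = 6.9471 m/s².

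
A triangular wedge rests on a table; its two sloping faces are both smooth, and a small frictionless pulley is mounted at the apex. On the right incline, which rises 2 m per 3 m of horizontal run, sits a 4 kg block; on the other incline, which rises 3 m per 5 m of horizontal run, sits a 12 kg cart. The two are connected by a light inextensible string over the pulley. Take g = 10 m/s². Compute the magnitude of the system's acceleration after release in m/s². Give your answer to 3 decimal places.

Resolve each weight along its own incline: the 4 kg mass has component 4 × 10 × sin 33.69° = 22.188 N down its slope, and the 12 kg mass has 12 × 10 × sin 30.96° = 61.739 N down its slope.
The 12 kg side's 61.739 N exceeds the other side's 22.188 N, so that mass slides down and the 4 kg mass slides up. Taking that direction as positive, Newton's second law for the whole system gives 61.739 − 22.188 = (4 + 12) a, so a = 39.551 / 16 = 2.4719 m/s².

2.472 m/s²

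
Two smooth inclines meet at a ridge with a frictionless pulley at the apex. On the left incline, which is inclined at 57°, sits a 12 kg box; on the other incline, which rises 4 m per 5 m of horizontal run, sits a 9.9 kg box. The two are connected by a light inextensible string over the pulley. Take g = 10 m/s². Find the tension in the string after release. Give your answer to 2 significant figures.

79 N

Resolve each weight along its own incline: the 12 kg mass has component 12 × 10 × sin 57° = 100.640 N down its slope, and the 9.9 kg mass has 9.9 × 10 × sin 38.66° = 61.845 N down its slope.
The 12 kg side's 100.640 N exceeds the other side's 61.845 N, so that mass slides down and the 9.9 kg mass slides up. Taking that direction as positive, Newton's second law for the whole system gives 100.640 − 61.845 = (12 + 9.9) a, so a = 38.795 / 21.9 = 1.7715 m/s².
For the 9.9 kg mass (up-slope positive): T − 61.845 = 9.9 × 1.7715, so T = 79.383 N.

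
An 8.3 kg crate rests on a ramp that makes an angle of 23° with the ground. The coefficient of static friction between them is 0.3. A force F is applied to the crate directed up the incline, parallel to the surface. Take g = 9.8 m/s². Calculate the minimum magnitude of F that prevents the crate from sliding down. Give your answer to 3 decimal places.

9.320 N

The normal force is N = mg cos 23° = 74.874 N. With F at its minimum the crate is on the verge of sliding down, so static friction is at its maximum μ_s N = 0.3 × 74.874 = 22.462 N and acts up the slope.
Equilibrium along the incline: F + μ_s N = mg sin 23°, so F = 31.782 − 22.462 = 9.320 N.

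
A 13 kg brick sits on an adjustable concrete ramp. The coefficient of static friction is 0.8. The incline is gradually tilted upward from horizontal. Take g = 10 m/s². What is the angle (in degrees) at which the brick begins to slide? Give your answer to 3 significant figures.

At the threshold of sliding, static friction is at its maximum μ_s N and exactly balances the weight component along the incline: mg sin θ = μ_s mg cos θ.
Hence tan θ = μ_s = 0.8, so θ = arctan(0.8) = 38.6598°.

38.7°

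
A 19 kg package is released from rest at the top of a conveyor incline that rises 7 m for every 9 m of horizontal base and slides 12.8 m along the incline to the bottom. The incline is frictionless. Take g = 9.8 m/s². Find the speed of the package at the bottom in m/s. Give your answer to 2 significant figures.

The weight component along the incline is mg sin 37.87° = 114.316 N and the normal force is N = mg cos 37.87° = 146.977 N.
With no friction, a = g sin 37.87° = 6.0166 m/s².
Starting from rest over a distance of 12.8 m, v² = 2aL = 2 × 6.0166 × 12.8 = 154.0250, so v = 12.4107 m/s.

12 m/s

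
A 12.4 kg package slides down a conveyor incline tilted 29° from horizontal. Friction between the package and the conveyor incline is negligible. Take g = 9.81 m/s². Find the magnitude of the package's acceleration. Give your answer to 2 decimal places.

4.76 m/s²

Resolving the weight along the incline: the component pulling the package down the slope is mg sin 29° = 12.4 × 9.81 × 0.4848 = 58.973 N, and the normal force is N = mg cos 29° = 12.4 × 9.81 × 0.8746 = 106.390 N.
With no friction the net force along the incline is 58.973 N, so a = g sin 29° = 58.973 / 12.4 = 4.7559 m/s².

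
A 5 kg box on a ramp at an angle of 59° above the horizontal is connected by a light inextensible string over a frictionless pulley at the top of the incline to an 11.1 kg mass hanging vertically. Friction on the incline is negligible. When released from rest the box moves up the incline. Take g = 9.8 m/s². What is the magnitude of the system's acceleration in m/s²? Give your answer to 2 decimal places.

4.15 m/s²

For the box on the incline: the weight component along the slope is m₁g sin 59° = 5 × 9.8 × 0.8572 = 42.003 N and the normal force is N = m₁g cos 59° = 25.237 N.
Newton's second law for the box (up-slope positive): T − 42.003 = 5 a. For the hanging mass (downward positive): 11.1 × 9.8 − T = 11.1 a.
Adding the two equations eliminates T: 66.777 = 16.1 a, so a = 4.1476 m/s².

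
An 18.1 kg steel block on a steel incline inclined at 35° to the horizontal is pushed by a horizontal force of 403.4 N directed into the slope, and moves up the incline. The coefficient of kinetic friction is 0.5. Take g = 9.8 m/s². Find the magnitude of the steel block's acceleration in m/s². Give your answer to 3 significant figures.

2.23 m/s²

The horizontal push has components F cos 35° = 403.4 × 0.8192 = 330.465 N up the incline and F sin 35° = 403.4 × 0.5736 = 231.390 N pressing into the surface.
The normal force is therefore N = mg cos 35° + F sin 35° = 145.310 + 231.390 = 376.700 N, and kinetic friction down the slope is μN = 0.5 × 376.700 = 188.350 N.
Along the incline: F cos 35° − mg sin 35° − μN = ma, so 330.465 − 101.745 − 188.350 = 18.1 a, giving a = 2.2304 m/s².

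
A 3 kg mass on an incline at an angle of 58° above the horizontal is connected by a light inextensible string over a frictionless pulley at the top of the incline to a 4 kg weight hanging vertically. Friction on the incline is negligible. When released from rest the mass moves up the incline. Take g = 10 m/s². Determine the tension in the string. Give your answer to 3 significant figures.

For the mass on the incline: the weight component along the slope is m₁g sin 58° = 3 × 10 × 0.8480 = 25.440 N and the normal force is N = m₁g cos 58° = 15.898 N.
Newton's second law for the mass (up-slope positive): T − 25.440 = 3 a. For the hanging weight (downward positive): 4 × 10 − T = 4 a.
Adding the two equations eliminates T: 14.560 = 7 a, so a = 2.0800 m/s².
Then from the hanging weight's equation, T = 4 × (10 − 2.0800) = 31.680 N.

31.7 N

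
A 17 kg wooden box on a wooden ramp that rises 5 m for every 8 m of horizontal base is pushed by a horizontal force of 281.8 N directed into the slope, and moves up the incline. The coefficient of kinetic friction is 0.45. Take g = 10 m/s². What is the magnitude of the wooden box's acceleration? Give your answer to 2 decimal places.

The horizontal push has components F cos 32.01° = 281.8 × 0.8480 = 238.966 N up the incline and F sin 32.01° = 281.8 × 0.5300 = 149.354 N pressing into the surface.
The normal force is therefore N = mg cos 32.01° + F sin 32.01° = 144.160 + 149.354 = 293.514 N, and kinetic friction down the slope is μN = 0.45 × 293.514 = 132.081 N.
Along the incline: F cos 32.01° − mg sin 32.01° − μN = ma, so 238.966 − 90.100 − 132.081 = 17 a, giving a = 0.9874 m/s².

0.99 m/s²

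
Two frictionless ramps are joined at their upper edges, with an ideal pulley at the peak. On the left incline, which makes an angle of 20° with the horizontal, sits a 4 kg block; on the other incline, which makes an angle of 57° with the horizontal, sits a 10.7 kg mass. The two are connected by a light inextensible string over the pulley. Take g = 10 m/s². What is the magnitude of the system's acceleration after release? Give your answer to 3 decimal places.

5.174 m/s²

Resolve each weight along its own incline: the 4 kg mass has component 4 × 10 × sin 20° = 13.681 N down its slope, and the 10.7 kg mass has 10.7 × 10 × sin 57° = 89.738 N down its slope.
The 10.7 kg side's 89.738 N exceeds the other side's 13.681 N, so that mass slides down and the 4 kg mass slides up. Taking that direction as positive, Newton's second law for the whole system gives 89.738 − 13.681 = (4 + 10.7) a, so a = 76.057 / 14.7 = 5.1739 m/s².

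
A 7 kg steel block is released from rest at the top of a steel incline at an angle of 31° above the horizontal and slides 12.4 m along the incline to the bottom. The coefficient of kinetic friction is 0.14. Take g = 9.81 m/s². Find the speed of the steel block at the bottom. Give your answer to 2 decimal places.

The weight component along the incline is mg sin 31° = 35.368 N and the normal force is N = mg cos 31° = 58.862 N.
Friction up the slope is f = μN = 0.14 × 58.862 = 8.241 N, so the net downslope force is 35.368 − 8.241 = 27.127 N and a = 27.127 / 7 = 3.8753 m/s².
Starting from rest over a distance of 12.4 m, v² = 2aL = 2 × 3.8753 × 12.4 = 96.1074, so v = 9.8034 m/s.

9.80 m/s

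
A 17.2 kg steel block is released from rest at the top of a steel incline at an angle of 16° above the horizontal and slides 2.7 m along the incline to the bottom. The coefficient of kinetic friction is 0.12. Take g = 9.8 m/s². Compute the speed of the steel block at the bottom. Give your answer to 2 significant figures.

2.9 m/s

The weight component along the incline is mg sin 16° = 46.461 N and the normal force is N = mg cos 16° = 162.030 N.
Friction up the slope is f = μN = 0.12 × 162.030 = 19.444 N, so the net downslope force is 46.461 − 19.444 = 27.017 N and a = 27.017 / 17.2 = 1.5708 m/s².
Starting from rest over a distance of 2.7 m, v² = 2aL = 2 × 1.5708 × 2.7 = 8.4823, so v = 2.9124 m/s.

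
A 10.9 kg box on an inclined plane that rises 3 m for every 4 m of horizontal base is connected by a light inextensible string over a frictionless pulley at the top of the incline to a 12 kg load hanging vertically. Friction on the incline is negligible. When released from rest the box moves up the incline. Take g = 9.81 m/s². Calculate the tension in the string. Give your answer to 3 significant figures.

For the box on the incline: the weight component along the slope is m₁g sin 36.87° = 10.9 × 9.81 × 0.6000 = 64.157 N and the normal force is N = m₁g cos 36.87° = 85.543 N.
Newton's second law for the box (up-slope positive): T − 64.157 = 10.9 a. For the hanging load (downward positive): 12 × 9.81 − T = 12 a.
Adding the two equations eliminates T: 53.563 = 22.9 a, so a = 2.3390 m/s².
Then from the hanging load's equation, T = 12 × (9.81 − 2.3390) = 89.652 N.

89.7 N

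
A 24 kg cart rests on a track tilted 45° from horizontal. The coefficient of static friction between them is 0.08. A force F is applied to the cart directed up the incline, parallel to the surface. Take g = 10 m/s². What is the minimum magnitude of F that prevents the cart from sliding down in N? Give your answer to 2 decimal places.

The normal force is N = mg cos 45° = 169.706 N. With F at its minimum the cart is on the verge of sliding down, so static friction is at its maximum μ_s N = 0.08 × 169.706 = 13.576 N and acts up the slope.
Equilibrium along the incline: F + μ_s N = mg sin 45°, so F = 169.706 − 13.576 = 156.130 N.

156.13 N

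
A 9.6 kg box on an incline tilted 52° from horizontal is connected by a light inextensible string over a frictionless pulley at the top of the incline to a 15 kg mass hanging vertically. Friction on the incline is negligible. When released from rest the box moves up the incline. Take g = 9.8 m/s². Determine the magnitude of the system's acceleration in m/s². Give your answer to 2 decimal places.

2.96 m/s²

For the box on the incline: the weight component along the slope is m₁g sin 52° = 9.6 × 9.8 × 0.7880 = 74.135 N and the normal force is N = m₁g cos 52° = 57.921 N.
Newton's second law for the box (up-slope positive): T − 74.135 = 9.6 a. For the hanging mass (downward positive): 15 × 9.8 − T = 15 a.
Adding the two equations eliminates T: 72.865 = 24.6 a, so a = 2.9620 m/s².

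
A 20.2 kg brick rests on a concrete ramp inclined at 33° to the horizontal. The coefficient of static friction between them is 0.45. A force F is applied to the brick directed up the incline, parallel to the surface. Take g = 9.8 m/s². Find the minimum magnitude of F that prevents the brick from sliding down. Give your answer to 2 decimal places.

33.11 N

The normal force is N = mg cos 33° = 166.023 N. With F at its minimum the brick is on the verge of sliding down, so static friction is at its maximum μ_s N = 0.45 × 166.023 = 74.710 N and acts up the slope.
Equilibrium along the incline: F + μ_s N = mg sin 33°, so F = 107.817 − 74.710 = 33.107 N.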